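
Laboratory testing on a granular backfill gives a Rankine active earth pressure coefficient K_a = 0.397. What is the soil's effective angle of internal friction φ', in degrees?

K_a = tan²(45° − φ/2) ⇒ 45° − φ/2 = arctan(√0.397) = 32.21°.
φ = 2(45° − 32.21°) = 25.57°.

25.6°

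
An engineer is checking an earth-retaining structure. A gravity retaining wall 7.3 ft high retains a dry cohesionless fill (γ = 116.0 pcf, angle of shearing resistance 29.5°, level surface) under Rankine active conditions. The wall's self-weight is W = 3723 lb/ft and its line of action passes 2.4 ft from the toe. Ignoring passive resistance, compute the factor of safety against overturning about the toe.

3.49

K_a = tan²(45° − 29.5°/2) = 0.3401.
P_a = ½K_aγH² = 0.5×0.3401×116.0×7.3² = 1051 lb/ft, acting at H/3 = 2.433 ft above the base.
Overturning moment M_o = P_a × H/3 = 1051 × 2.433 = 2558.
Resisting moment M_r = W × 2.4 = 3723 × 2.4 = 8935.
FS_overturning = M_r/M_o = 8935/2558 = 3.493.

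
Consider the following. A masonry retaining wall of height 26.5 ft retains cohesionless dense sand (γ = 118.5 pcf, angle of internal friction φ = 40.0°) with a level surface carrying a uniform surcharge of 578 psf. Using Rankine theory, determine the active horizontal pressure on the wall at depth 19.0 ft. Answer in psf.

K_a = (1 − sin φ)/(1 + sin φ) = 0.2174.
σ_v = γz + q = 118.5 × 19.0 + 578 = 2830 psf.
σ_h = K_a σ_v = 0.2174 × 2830 = 615.3 psf.

615 psf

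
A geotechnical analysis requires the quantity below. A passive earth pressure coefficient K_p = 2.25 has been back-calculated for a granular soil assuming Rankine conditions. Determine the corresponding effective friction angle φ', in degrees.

K_p = (1+sin φ)/(1−sin φ) ⇒ sin φ = (K_p − 1)/(K_p + 1) = 0.3846.
φ = arcsin(0.3846) = 22.62°.

22.6°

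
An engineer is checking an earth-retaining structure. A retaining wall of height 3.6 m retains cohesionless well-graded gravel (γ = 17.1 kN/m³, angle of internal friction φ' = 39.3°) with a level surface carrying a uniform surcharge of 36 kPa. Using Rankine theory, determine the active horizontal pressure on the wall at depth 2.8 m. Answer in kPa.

K_a = (1 − sin φ)/(1 + sin φ) = 0.2245.
σ_v = γz + q = 17.1 × 2.8 + 36 = 83.88 kPa.
σ_h = K_a σ_v = 0.2245 × 83.88 = 18.83 kPa.

18.8 kPa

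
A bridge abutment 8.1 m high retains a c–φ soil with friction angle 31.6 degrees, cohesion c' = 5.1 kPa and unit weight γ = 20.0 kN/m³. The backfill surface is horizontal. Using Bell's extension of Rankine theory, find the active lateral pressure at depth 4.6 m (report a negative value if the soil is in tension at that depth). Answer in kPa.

K_a = (1 − sin φ)/(1 + sin φ) = 0.3123.
σ_a = K_a γ z − 2c√K_a = 0.3123×20.0×4.6 − 2×5.1×0.5589 = 23.04 kPa.

23.0 kPa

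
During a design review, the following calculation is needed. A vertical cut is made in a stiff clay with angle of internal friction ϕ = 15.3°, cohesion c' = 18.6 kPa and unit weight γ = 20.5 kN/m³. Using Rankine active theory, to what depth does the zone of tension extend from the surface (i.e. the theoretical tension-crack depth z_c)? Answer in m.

K_a = tan²(45° − 15.3°/2) = 0.5824; √K_a = 0.7632.
The active pressure is zero where K_a γ z = 2c√K_a, so z_c = 2c/(γ√K_a) = 2×18.6/(20.5×0.7632) = 2.378 m.

2.38 m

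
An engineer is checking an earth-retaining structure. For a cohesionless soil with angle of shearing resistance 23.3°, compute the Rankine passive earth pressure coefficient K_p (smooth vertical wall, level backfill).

2.31

K_p = (1 + sin φ)/(1 − sin φ) = tan²(45° + 23.3°/2) = 2.309.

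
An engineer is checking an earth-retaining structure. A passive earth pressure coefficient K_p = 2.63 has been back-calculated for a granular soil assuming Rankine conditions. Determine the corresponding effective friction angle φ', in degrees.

K_p = (1+sin φ)/(1−sin φ) ⇒ sin φ = (K_p − 1)/(K_p + 1) = 0.4490.
φ = arcsin(0.4490) = 26.68°.

26.7°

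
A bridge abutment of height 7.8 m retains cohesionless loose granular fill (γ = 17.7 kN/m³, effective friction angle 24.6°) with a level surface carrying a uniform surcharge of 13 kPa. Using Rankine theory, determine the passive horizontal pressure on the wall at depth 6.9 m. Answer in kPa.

328 kPa

K_p = (1 + sin φ)/(1 − sin φ) = 2.426.
σ_v = γz + q = 17.7 × 6.9 + 13 = 135.1 kPa.
σ_h = K_p σ_v = 2.426 × 135.1 = 327.9 kPa.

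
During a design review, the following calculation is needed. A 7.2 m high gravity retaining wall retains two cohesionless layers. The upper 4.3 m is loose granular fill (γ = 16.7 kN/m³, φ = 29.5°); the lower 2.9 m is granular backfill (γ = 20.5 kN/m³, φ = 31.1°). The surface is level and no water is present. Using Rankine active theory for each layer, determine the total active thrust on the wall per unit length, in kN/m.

146 kN/m

K_a1 = tan²(45°−29.5°/2) = 0.3401; K_a2 = tan²(45°−31.1°/2) = 0.3188.
Layer 1: σ at base = K_a1 γ₁ h₁ = 24.42 kPa; P₁ = ½×24.42×4.3 = 52.51.
Layer 2: σ_v at top = γ₁h₁ = 71.81; σ_h top = K_a2×71.81 = 22.89; σ_h base = K_a2×(71.81+20.5×2.9) = 41.85.
P₂ = ½(22.89+41.85)×2.9 = 93.87. Total P_a = 52.51+93.87 = 146.4 kN/m.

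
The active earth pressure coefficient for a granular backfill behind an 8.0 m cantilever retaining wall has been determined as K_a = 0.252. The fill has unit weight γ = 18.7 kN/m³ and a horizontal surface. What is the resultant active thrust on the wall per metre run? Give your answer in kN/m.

P = ½ K_a γ H² = 0.5 × 0.252 × 18.7 × 8.0² = 150.8 kN/m.

151 kN/m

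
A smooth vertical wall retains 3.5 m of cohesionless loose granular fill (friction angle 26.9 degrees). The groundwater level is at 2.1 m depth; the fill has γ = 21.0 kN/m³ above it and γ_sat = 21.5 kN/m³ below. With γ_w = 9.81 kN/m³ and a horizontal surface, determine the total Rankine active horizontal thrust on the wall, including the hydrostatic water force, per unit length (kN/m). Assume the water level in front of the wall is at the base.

K_a = tan²(45° − φ/2) = 0.3770.
γ' = 21.5 − 9.81 = 11.69 kN/m³. Depth below WT = 1.4 m.
σ'_h at WT = K_a γ d_w = 16.63 kPa; at base = 16.63 + K_a γ' × 1.4 = 22.80 kPa.
P₁ (0–2.1 m) = ½×16.63×2.1 = 17.46. P₂ (2.1–3.5 m) = ½(16.63+22.80)×1.4 = 27.59.
P_w = ½ γ_w h₂² = 0.5×9.81×1.4² = 9.614. Total = 17.46+27.59+9.614 = 54.67 kN/m.

54.7 kN/m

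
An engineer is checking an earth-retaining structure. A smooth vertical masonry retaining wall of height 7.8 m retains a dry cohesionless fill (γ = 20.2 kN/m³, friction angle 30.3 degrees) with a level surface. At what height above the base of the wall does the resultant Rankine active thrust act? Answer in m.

K_a = 0.3293.
The pressure distribution is triangular, so the resultant acts at H/3 above the base = 7.8/3 = 2.600 m.

2.60 m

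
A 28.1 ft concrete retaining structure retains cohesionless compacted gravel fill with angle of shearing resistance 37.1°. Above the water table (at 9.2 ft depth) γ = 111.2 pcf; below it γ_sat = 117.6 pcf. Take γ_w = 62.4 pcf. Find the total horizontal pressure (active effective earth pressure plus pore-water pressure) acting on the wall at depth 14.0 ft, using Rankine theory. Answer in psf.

618 psf

K_a = (1 − sin φ)/(1 + sin φ) = 0.2475.
γ' = 117.6 − 62.4 = 55.20 pcf.
Effective vertical stress at 14.0 ft: σ'_v = 111.2×9.2 + 55.20×4.80 = 1288 psf.
σ'_h = K_a σ'_v = 0.2475 × 1288 = 318.8 psf; u = γ_w × 4.80 = 299.5 psf.
Total σ_h = 318.8 + 299.5 = 618.3 psf.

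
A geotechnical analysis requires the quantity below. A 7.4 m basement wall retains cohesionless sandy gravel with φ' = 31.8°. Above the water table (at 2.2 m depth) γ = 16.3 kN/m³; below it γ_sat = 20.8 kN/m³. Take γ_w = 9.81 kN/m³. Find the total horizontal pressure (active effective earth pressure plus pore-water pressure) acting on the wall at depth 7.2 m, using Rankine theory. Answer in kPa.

77.2 kPa

K_a = (1 − sin φ)/(1 + sin φ) = 0.3098.
γ' = 20.8 − 9.81 = 10.99 kN/m³.
Effective vertical stress at 7.2 m: σ'_v = 16.3×2.2 + 10.99×5.00 = 90.81 kPa.
σ'_h = K_a σ'_v = 0.3098 × 90.81 = 28.13 kPa; u = γ_w × 5.00 = 49.05 kPa.
Total σ_h = 28.13 + 49.05 = 77.18 kPa.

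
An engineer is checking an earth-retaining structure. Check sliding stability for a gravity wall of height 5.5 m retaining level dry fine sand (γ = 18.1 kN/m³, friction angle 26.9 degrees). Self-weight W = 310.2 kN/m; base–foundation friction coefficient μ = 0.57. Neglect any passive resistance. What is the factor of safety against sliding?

K_a = tan²(45° − 26.9°/2) = 0.3770.
P_a = ½K_aγH² = 0.5×0.3770×18.1×5.5² = 103.2 kN/m, acting at H/3 = 1.833 m above the base.
FS_sliding = μW / P_a = 0.57×310.2 / 103.2 = 1.713.

1.71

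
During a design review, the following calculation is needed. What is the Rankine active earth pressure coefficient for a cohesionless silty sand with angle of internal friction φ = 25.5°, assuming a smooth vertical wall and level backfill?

0.398

K_a = tan²(45° − φ/2) = tan²(32.25°) = 0.3981.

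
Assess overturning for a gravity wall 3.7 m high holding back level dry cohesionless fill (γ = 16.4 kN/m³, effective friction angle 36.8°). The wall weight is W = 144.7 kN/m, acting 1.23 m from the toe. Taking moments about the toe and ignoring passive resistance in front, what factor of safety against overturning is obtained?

5.13

K_a = tan²(45° − 36.8°/2) = 0.2508.
P_a = ½K_aγH² = 0.5×0.2508×16.4×3.7² = 28.15 kN/m, acting at H/3 = 1.233 m above the base.
Overturning moment M_o = P_a × H/3 = 28.15 × 1.233 = 34.72.
Resisting moment M_r = W × 1.23 = 144.7 × 1.23 = 178.0.
FS_overturning = M_r/M_o = 178.0/34.72 = 5.126.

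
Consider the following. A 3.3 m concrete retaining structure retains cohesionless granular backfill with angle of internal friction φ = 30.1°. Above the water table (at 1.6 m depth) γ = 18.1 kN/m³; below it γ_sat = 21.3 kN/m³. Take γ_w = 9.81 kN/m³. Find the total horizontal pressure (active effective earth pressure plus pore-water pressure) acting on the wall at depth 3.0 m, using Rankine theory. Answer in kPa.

28.7 kPa

K_a = (1 − sin φ)/(1 + sin φ) = 0.3320.
γ' = 21.3 − 9.81 = 11.49 kN/m³.
Effective vertical stress at 3.0 m: σ'_v = 18.1×1.6 + 11.49×1.40 = 45.05 kPa.
σ'_h = K_a σ'_v = 0.3320 × 45.05 = 14.95 kPa; u = γ_w × 1.40 = 13.73 kPa.
Total σ_h = 14.95 + 13.73 = 28.69 kPa.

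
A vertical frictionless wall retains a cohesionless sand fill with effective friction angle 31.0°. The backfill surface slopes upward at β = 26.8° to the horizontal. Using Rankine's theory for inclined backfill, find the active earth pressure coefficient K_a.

K_a = cos β · (cos β − √(cos²β − cos²φ)) / (cos β + √(cos²β − cos²φ)).
cos β = 0.8926, cos φ = 0.8572, √(cos²β − cos²φ) = 0.2489.
K_a = 0.8926 × (0.8926 − 0.2489)/(0.8926 + 0.2489) = 0.5033.

0.503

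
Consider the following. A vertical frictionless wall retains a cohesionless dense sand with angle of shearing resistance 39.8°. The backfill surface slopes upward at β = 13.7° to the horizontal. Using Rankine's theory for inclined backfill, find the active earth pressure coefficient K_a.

0.234

K_a = cos β · (cos β − √(cos²β − cos²φ)) / (cos β + √(cos²β − cos²φ)).
cos β = 0.9715, cos φ = 0.7683, √(cos²β − cos²φ) = 0.5947.
K_a = 0.9715 × (0.9715 − 0.5947)/(0.9715 + 0.5947) = 0.2338.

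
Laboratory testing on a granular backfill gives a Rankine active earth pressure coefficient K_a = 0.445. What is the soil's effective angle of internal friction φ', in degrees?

22.6°

K_a = tan²(45° − φ/2) ⇒ 45° − φ/2 = arctan(√0.445) = 33.71°.
φ = 2(45° − 33.71°) = 22.59°.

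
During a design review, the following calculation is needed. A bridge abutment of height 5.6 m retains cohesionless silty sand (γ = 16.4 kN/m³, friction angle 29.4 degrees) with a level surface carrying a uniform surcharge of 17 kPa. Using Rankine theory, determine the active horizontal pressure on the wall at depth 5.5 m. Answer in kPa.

36.6 kPa

K_a = (1 − sin φ)/(1 + sin φ) = 0.3415.
σ_v = γz + q = 16.4 × 5.5 + 17 = 107.2 kPa.
σ_h = K_a σ_v = 0.3415 × 107.2 = 36.61 kPa.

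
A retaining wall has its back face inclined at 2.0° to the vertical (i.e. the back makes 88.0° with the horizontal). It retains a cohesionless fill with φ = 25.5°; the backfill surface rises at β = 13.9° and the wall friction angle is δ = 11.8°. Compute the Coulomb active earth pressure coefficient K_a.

K_a = sin²(α+φ) / [sin²α · sin(α−δ) · (1 + √{sin(φ+δ)sin(φ−β) / (sin(α−δ)sin(α+β))})²].
With α = 88.0°, φ = 25.5°, δ = 11.8°, β = 13.9°: K_a = 0.4701.

0.470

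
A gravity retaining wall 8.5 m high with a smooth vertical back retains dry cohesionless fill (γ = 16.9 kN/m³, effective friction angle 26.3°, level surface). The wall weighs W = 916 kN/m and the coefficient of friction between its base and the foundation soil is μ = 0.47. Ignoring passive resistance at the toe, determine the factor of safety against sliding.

K_a = tan²(45° − 26.3°/2) = 0.3859.
P_a = ½K_aγH² = 0.5×0.3859×16.9×8.5² = 235.6 kN/m, acting at H/3 = 2.833 m above the base.
FS_sliding = μW / P_a = 0.47×916 / 235.6 = 1.827.

1.83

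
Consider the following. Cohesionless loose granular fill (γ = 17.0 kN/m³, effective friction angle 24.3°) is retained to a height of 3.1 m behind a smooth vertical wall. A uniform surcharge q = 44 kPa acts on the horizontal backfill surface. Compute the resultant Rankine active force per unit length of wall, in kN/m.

90.9 kN/m

K_a = tan²(45° − φ/2) = 0.4169.
Soil triangle: ½ K_a γ H² = 0.5×0.4169×17.0×3.1² = 34.06 kN/m.
Surcharge rectangle: K_a q H = 0.4169×44×3.1 = 56.87 kN/m.
Total = 34.06 + 56.87 = 90.92 kN/m.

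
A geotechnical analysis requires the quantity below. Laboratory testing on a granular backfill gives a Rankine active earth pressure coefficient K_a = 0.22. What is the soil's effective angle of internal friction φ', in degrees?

39.7°

K_a = tan²(45° − φ/2) ⇒ 45° − φ/2 = arctan(√0.22) = 25.13°.
φ = 2(45° − 25.13°) = 39.74°.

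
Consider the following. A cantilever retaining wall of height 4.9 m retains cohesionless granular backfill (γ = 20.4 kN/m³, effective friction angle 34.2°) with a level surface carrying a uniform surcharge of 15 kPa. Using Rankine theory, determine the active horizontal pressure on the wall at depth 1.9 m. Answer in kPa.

15.1 kPa

K_a = (1 − sin φ)/(1 + sin φ) = 0.2803.
σ_v = γz + q = 20.4 × 1.9 + 15 = 53.76 kPa.
σ_h = K_a σ_v = 0.2803 × 53.76 = 15.07 kPa.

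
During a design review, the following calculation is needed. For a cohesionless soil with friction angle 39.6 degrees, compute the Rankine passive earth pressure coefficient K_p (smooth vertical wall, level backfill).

4.52

K_p = (1 + sin φ)/(1 − sin φ) = tan²(45° + 39.6°/2) = 4.516.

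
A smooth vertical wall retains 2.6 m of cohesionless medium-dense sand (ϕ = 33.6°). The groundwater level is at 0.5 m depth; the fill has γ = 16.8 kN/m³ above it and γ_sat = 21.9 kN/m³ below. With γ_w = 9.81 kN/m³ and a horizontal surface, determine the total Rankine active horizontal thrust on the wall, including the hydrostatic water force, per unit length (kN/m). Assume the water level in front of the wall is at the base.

K_a = tan²(45° − φ/2) = 0.2875.
γ' = 21.9 − 9.81 = 12.09 kN/m³. Depth below WT = 2.1 m.
σ'_h at WT = K_a γ d_w = 2.415 kPa; at base = 2.415 + K_a γ' × 2.1 = 9.715 kPa.
P₁ (0–0.5 m) = ½×2.415×0.5 = 0.6038. P₂ (0.5–2.6 m) = ½(2.415+9.715)×2.1 = 12.74.
P_w = ½ γ_w h₂² = 0.5×9.81×2.1² = 21.63. Total = 0.6038+12.74+21.63 = 34.97 kN/m.

35.0 kN/m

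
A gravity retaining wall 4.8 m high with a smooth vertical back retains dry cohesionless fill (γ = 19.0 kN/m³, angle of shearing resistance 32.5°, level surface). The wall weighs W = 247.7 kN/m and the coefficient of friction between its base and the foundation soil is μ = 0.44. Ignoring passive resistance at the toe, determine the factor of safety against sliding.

K_a = tan²(45° − 32.5°/2) = 0.3010.
P_a = ½K_aγH² = 0.5×0.3010×19.0×4.8² = 65.88 kN/m, acting at H/3 = 1.600 m above the base.
FS_sliding = μW / P_a = 0.44×247.7 / 65.88 = 1.654.

1.65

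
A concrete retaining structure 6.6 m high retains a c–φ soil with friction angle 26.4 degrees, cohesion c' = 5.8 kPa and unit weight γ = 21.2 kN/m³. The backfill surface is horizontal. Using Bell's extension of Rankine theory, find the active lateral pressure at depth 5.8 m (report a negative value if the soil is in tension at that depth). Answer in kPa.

K_a = (1 − sin φ)/(1 + sin φ) = 0.3844.
σ_a = K_a γ z − 2c√K_a = 0.3844×21.2×5.8 − 2×5.8×0.6200 = 40.08 kPa.

40.1 kPa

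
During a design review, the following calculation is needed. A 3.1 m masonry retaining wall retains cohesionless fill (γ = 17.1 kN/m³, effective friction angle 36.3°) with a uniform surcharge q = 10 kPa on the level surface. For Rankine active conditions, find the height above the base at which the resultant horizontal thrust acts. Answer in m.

1.17 m

K_a = 0.2563.
Triangular part P₁ = ½K_aγH² = 21.06 at H/3 = 1.033 m; rectangular part P₂ = K_a q H = 7.944 at H/2 = 1.550 m.
ȳ = (P₁·1.033 + P₂·1.550)/(P₁+P₂) = 1.175 m.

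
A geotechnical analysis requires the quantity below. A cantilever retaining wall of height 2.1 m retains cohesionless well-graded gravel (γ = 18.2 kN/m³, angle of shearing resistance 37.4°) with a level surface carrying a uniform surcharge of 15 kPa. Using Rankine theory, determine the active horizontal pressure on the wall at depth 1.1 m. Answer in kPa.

8.55 kPa

K_a = (1 − sin φ)/(1 + sin φ) = 0.2443.
σ_v = γz + q = 18.2 × 1.1 + 15 = 35.02 kPa.
σ_h = K_a σ_v = 0.2443 × 35.02 = 8.554 kPa.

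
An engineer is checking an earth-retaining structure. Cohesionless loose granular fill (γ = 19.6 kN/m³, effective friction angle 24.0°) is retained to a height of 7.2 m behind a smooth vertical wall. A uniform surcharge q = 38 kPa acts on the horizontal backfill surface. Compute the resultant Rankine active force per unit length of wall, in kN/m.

K_a = tan²(45° − φ/2) = 0.4217.
Soil triangle: ½ K_a γ H² = 0.5×0.4217×19.6×7.2² = 214.3 kN/m.
Surcharge rectangle: K_a q H = 0.4217×38×7.2 = 115.4 kN/m.
Total = 214.3 + 115.4 = 329.6 kN/m.

330 kN/m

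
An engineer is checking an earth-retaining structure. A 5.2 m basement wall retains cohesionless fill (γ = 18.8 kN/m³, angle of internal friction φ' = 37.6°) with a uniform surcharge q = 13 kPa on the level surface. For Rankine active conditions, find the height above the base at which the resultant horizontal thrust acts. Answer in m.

1.92 m

K_a = 0.2421.
Triangular part P₁ = ½K_aγH² = 61.54 at H/3 = 1.733 m; rectangular part P₂ = K_a q H = 16.37 at H/2 = 2.600 m.
ȳ = (P₁·1.733 + P₂·2.600)/(P₁+P₂) = 1.915 m.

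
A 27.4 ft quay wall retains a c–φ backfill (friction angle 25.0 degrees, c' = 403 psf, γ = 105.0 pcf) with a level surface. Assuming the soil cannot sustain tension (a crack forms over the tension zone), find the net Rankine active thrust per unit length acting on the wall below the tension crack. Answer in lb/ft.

5020 lb/ft

K_a = 0.4059; √K_a = 0.6371.
Tension-crack depth z_c = 2c/(γ√K_a) = 2×403/(105.0×0.6371) = 12.05 ft.
σ_a at base = K_a γ H − 2c√K_a = 0.4059×105.0×27.4 − 2×403×0.6371 = 654.2 psf.
P_a = ½ × 654.2 × (H − z_c) = 0.5×654.2×15.35 = 5021 lb/ft.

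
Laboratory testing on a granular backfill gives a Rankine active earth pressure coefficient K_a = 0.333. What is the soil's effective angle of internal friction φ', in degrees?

30.0°

K_a = tan²(45° − φ/2) ⇒ 45° − φ/2 = arctan(√0.333) = 29.99°.
φ = 2(45° − 29.99°) = 30.02°.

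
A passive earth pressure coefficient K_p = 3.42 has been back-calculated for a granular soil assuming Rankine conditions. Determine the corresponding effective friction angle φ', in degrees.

33.2°

K_p = (1+sin φ)/(1−sin φ) ⇒ sin φ = (K_p − 1)/(K_p + 1) = 0.5475.
φ = arcsin(0.5475) = 33.20°.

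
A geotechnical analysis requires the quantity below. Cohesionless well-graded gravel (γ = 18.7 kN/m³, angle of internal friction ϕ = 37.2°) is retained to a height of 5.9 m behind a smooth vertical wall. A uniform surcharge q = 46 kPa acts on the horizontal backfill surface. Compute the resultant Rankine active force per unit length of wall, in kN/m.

K_a = tan²(45° − φ/2) = 0.2464.
Soil triangle: ½ K_a γ H² = 0.5×0.2464×18.7×5.9² = 80.20 kN/m.
Surcharge rectangle: K_a q H = 0.2464×46×5.9 = 66.88 kN/m.
Total = 80.20 + 66.88 = 147.1 kN/m.

147 kN/m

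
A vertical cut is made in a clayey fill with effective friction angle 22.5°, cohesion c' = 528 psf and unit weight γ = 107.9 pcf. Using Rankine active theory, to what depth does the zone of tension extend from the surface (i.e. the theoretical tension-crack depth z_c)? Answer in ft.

14.6 ft

K_a = tan²(45° − 22.5°/2) = 0.4465; √K_a = 0.6682.
The active pressure is zero where K_a γ z = 2c√K_a, so z_c = 2c/(γ√K_a) = 2×528/(107.9×0.6682) = 14.65 ft.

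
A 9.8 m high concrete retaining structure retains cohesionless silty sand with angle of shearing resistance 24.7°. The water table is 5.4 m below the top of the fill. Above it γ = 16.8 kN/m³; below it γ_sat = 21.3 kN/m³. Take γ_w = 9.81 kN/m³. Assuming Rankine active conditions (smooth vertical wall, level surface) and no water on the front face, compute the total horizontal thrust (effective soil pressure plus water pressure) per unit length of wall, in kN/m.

405 kN/m

K_a = tan²(45° − φ/2) = 0.4106.
γ' = 21.3 − 9.81 = 11.49 kN/m³. Depth below WT = 4.4 m.
σ'_h at WT = K_a γ d_w = 37.25 kPa; at base = 37.25 + K_a γ' × 4.4 = 58.00 kPa.
P₁ (0–5.4 m) = ½×37.25×5.4 = 100.6. P₂ (5.4–9.8 m) = ½(37.25+58.00)×4.4 = 209.6.
P_w = ½ γ_w h₂² = 0.5×9.81×4.4² = 94.96. Total = 100.6+209.6+94.96 = 405.1 kN/m.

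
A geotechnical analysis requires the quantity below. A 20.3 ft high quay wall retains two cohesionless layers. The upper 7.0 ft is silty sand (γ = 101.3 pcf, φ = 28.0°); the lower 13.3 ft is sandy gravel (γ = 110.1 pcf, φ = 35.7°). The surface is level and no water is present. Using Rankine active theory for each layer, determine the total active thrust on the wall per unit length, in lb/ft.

5940 lb/ft

K_a1 = tan²(45°−28.0°/2) = 0.3610; K_a2 = tan²(45°−35.7°/2) = 0.2630.
Layer 1: σ at base = K_a1 γ₁ h₁ = 256.0 psf; P₁ = ½×256.0×7.0 = 896.0.
Layer 2: σ_v at top = γ₁h₁ = 709.1; σ_h top = K_a2×709.1 = 186.5; σ_h base = K_a2×(709.1+110.1×13.3) = 571.6.
P₂ = ½(186.5+571.6)×13.3 = 5041. Total P_a = 896.0+5041 = 5937 lb/ft.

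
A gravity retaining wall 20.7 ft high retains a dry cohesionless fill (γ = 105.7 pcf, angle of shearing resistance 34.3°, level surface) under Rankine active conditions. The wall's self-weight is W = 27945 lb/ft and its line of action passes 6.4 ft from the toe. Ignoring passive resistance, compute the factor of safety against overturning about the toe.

K_a = tan²(45° − 34.3°/2) = 0.2792.
P_a = ½K_aγH² = 0.5×0.2792×105.7×20.7² = 6322 lb/ft, acting at H/3 = 6.900 ft above the base.
Overturning moment M_o = P_a × H/3 = 6322 × 6.900 = 43620.
Resisting moment M_r = W × 6.4 = 27945 × 6.4 = 178800.
FS_overturning = M_r/M_o = 178800/43620 = 4.100.

4.10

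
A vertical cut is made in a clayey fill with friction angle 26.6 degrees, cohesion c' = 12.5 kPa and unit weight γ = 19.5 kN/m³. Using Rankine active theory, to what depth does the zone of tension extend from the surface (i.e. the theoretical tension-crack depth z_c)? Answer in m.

K_a = tan²(45° − 26.6°/2) = 0.3814; √K_a = 0.6176.
The active pressure is zero where K_a γ z = 2c√K_a, so z_c = 2c/(γ√K_a) = 2×12.5/(19.5×0.6176) = 2.076 m.

2.08 m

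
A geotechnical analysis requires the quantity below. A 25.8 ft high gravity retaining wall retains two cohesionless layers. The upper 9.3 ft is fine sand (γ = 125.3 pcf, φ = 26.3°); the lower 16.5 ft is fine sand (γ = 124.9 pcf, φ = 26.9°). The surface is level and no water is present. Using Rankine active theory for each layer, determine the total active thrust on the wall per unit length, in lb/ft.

K_a1 = tan²(45°−26.3°/2) = 0.3859; K_a2 = tan²(45°−26.9°/2) = 0.3770.
Layer 1: σ at base = K_a1 γ₁ h₁ = 449.7 psf; P₁ = ½×449.7×9.3 = 2091.
Layer 2: σ_v at top = γ₁h₁ = 1165; σ_h top = K_a2×1165 = 439.3; σ_h base = K_a2×(1165+124.9×16.5) = 1216.
P₂ = ½(439.3+1216)×16.5 = 13660. Total P_a = 2091+13660 = 15750 lb/ft.

15700 lb/ft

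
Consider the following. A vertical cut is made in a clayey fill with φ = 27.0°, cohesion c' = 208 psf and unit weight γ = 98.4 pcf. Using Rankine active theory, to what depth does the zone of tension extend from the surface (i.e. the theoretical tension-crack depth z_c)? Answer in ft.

6.90 ft

K_a = tan²(45° − 27.0°/2) = 0.3755; √K_a = 0.6128.
The active pressure is zero where K_a γ z = 2c√K_a, so z_c = 2c/(γ√K_a) = 2×208/(98.4×0.6128) = 6.899 ft.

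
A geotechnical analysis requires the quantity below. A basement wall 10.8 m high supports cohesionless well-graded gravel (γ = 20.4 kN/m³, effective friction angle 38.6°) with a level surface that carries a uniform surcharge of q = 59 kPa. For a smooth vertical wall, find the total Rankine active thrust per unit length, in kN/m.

423 kN/m

K_a = tan²(45° − φ/2) = 0.2316.
Soil triangle: ½ K_a γ H² = 0.5×0.2316×20.4×10.8² = 275.6 kN/m.
Surcharge rectangle: K_a q H = 0.2316×59×10.8 = 147.6 kN/m.
Total = 275.6 + 147.6 = 423.2 kN/m.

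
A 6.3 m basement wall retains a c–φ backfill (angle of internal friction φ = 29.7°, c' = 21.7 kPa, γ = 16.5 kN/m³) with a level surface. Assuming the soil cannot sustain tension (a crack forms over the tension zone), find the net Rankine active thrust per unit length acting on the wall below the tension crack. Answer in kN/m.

K_a = 0.3374; √K_a = 0.5808.
Tension-crack depth z_c = 2c/(γ√K_a) = 2×21.7/(16.5×0.5808) = 4.528 m.
σ_a at base = K_a γ H − 2c√K_a = 0.3374×16.5×6.3 − 2×21.7×0.5808 = 9.862 kPa.
P_a = ½ × 9.862 × (H − z_c) = 0.5×9.862×1.772 = 8.736 kN/m.

8.74 kN/m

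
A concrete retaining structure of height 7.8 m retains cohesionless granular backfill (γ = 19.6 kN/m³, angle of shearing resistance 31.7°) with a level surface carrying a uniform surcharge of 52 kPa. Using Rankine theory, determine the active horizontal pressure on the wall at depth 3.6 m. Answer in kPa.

K_a = (1 − sin φ)/(1 + sin φ) = 0.3111.
σ_v = γz + q = 19.6 × 3.6 + 52 = 122.6 kPa.
σ_h = K_a σ_v = 0.3111 × 122.6 = 38.12 kPa.

38.1 kPa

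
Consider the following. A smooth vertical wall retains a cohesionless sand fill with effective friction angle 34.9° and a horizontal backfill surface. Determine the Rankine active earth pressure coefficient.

K_a = tan²(45° − φ/2) = tan²(27.55°) = 0.2721.

0.272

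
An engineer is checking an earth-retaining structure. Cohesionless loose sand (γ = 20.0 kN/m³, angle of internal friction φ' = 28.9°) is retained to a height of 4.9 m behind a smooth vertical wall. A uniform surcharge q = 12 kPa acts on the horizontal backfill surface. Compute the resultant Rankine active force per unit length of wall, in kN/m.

104 kN/m

K_a = tan²(45° − φ/2) = 0.3484.
Soil triangle: ½ K_a γ H² = 0.5×0.3484×20.0×4.9² = 83.64 kN/m.
Surcharge rectangle: K_a q H = 0.3484×12×4.9 = 20.48 kN/m.
Total = 83.64 + 20.48 = 104.1 kN/m.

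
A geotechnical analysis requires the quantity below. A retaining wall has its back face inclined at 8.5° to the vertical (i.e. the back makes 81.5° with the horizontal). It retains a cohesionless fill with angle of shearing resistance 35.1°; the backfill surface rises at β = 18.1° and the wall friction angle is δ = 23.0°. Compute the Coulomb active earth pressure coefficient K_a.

K_a = sin²(α+φ) / [sin²α · sin(α−δ) · (1 + √{sin(φ+δ)sin(φ−β) / (sin(α−δ)sin(α+β))})²].
With α = 81.5°, φ = 35.1°, δ = 23.0°, β = 18.1°: K_a = 0.4025.

0.402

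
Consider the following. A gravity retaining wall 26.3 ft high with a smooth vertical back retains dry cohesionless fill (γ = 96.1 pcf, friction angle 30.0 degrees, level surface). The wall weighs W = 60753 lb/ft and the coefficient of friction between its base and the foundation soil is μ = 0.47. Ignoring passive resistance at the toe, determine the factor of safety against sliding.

2.58

K_a = tan²(45° − 30.0°/2) = 0.3333.
P_a = ½K_aγH² = 0.5×0.3333×96.1×26.3² = 11080 lb/ft, acting at H/3 = 8.767 ft above the base.
FS_sliding = μW / P_a = 0.47×60753 / 11080 = 2.577.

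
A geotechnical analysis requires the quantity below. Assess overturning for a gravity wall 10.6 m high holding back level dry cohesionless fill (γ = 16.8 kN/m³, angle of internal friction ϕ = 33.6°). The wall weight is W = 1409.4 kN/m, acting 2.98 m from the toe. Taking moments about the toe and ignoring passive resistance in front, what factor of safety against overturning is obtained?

K_a = tan²(45° − 33.6°/2) = 0.2875.
P_a = ½K_aγH² = 0.5×0.2875×16.8×10.6² = 271.4 kN/m, acting at H/3 = 3.533 m above the base.
Overturning moment M_o = P_a × H/3 = 271.4 × 3.533 = 958.8.
Resisting moment M_r = W × 2.98 = 1409.4 × 2.98 = 4200.
FS_overturning = M_r/M_o = 4200/958.8 = 4.381.

4.38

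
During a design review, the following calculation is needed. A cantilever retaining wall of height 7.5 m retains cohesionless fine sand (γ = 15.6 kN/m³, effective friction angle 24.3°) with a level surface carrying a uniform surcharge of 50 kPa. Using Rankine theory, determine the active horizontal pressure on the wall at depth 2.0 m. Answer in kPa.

K_a = (1 − sin φ)/(1 + sin φ) = 0.4169.
σ_v = γz + q = 15.6 × 2.0 + 50 = 81.20 kPa.
σ_h = K_a σ_v = 0.4169 × 81.20 = 33.85 kPa.

33.9 kPa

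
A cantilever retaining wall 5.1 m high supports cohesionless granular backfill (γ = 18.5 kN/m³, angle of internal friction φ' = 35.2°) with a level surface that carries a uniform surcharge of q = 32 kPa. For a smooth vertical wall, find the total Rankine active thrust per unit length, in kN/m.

108 kN/m

K_a = tan²(45° − φ/2) = 0.2687.
Soil triangle: ½ K_a γ H² = 0.5×0.2687×18.5×5.1² = 64.64 kN/m.
Surcharge rectangle: K_a q H = 0.2687×32×5.1 = 43.85 kN/m.
Total = 64.64 + 43.85 = 108.5 kN/m.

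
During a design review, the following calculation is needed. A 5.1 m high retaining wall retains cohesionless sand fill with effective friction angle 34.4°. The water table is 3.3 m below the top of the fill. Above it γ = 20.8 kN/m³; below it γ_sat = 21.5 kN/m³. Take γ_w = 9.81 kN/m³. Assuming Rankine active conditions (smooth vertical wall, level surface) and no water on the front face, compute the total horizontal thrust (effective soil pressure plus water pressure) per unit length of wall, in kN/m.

K_a = tan²(45° − φ/2) = 0.2780.
γ' = 21.5 − 9.81 = 11.69 kN/m³. Depth below WT = 1.8 m.
σ'_h at WT = K_a γ d_w = 19.08 kPa; at base = 19.08 + K_a γ' × 1.8 = 24.93 kPa.
P₁ (0–3.3 m) = ½×19.08×3.3 = 31.48. P₂ (3.3–5.1 m) = ½(19.08+24.93)×1.8 = 39.61.
P_w = ½ γ_w h₂² = 0.5×9.81×1.8² = 15.89. Total = 31.48+39.61+15.89 = 86.98 kN/m.

87.0 kN/m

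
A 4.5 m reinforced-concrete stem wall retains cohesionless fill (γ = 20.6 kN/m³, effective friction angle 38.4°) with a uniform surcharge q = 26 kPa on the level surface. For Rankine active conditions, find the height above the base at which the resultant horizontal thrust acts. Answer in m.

K_a = 0.2337.
Triangular part P₁ = ½K_aγH² = 48.74 at H/3 = 1.500 m; rectangular part P₂ = K_a q H = 27.34 at H/2 = 2.250 m.
ȳ = (P₁·1.500 + P₂·2.250)/(P₁+P₂) = 1.770 m.

1.77 m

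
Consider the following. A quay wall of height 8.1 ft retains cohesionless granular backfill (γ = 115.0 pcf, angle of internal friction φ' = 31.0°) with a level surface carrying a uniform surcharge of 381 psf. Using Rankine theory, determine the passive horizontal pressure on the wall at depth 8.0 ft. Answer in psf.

K_p = (1 + sin φ)/(1 − sin φ) = 3.124.
σ_v = γz + q = 115.0 × 8.0 + 381 = 1301 psf.
σ_h = K_p σ_v = 3.124 × 1301 = 4064 psf.

4060 psf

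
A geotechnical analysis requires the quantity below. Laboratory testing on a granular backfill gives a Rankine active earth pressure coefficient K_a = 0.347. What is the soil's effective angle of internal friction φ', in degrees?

K_a = tan²(45° − φ/2) ⇒ 45° − φ/2 = arctan(√0.347) = 30.50°.
φ = 2(45° − 30.50°) = 29.00°.

29.0°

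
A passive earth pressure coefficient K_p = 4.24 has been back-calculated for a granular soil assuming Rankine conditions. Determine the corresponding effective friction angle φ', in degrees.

38.2°

K_p = (1+sin φ)/(1−sin φ) ⇒ sin φ = (K_p − 1)/(K_p + 1) = 0.6183.
φ = arcsin(0.6183) = 38.19°.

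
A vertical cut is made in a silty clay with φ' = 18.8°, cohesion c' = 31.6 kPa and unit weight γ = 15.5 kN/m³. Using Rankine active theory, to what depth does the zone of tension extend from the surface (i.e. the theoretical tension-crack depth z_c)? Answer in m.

K_a = tan²(45° − 18.8°/2) = 0.5126; √K_a = 0.7159.
The active pressure is zero where K_a γ z = 2c√K_a, so z_c = 2c/(γ√K_a) = 2×31.6/(15.5×0.7159) = 5.695 m.

5.70 m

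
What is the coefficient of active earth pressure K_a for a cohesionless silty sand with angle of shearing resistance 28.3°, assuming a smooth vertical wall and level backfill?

K_a = (1 − sin φ)/(1 + sin φ) = (1 − sin 28.3°)/(1 + sin 28.3°) = 0.3568.

0.357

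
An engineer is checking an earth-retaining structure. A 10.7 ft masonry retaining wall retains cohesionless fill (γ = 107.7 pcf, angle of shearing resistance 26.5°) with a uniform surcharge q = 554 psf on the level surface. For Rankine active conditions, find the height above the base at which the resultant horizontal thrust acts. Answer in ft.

K_a = 0.3829.
Triangular part P₁ = ½K_aγH² = 2361 at H/3 = 3.567 ft; rectangular part P₂ = K_a q H = 2270 at H/2 = 5.350 ft.
ȳ = (P₁·3.567 + P₂·5.350)/(P₁+P₂) = 4.441 ft.

4.44 ft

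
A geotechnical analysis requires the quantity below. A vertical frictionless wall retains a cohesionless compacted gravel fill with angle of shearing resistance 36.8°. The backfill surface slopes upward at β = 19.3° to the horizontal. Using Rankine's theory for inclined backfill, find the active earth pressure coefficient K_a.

0.290

K_a = cos β · (cos β − √(cos²β − cos²φ)) / (cos β + √(cos²β − cos²φ)).
cos β = 0.9438, cos φ = 0.8007, √(cos²β − cos²φ) = 0.4996.
K_a = 0.9438 × (0.9438 − 0.4996)/(0.9438 + 0.4996) = 0.2905.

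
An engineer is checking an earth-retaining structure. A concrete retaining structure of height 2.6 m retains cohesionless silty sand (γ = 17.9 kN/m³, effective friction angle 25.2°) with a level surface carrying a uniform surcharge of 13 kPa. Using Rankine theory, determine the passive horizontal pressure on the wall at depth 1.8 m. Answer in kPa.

K_p = (1 + sin φ)/(1 − sin φ) = 2.483.
σ_v = γz + q = 17.9 × 1.8 + 13 = 45.22 kPa.
σ_h = K_p σ_v = 2.483 × 45.22 = 112.3 kPa.

112 kPa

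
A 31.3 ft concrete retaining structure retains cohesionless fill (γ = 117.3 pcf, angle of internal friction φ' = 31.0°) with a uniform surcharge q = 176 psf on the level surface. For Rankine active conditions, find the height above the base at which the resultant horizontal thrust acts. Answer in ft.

10.9 ft

K_a = 0.3201.
Triangular part P₁ = ½K_aγH² = 18390 at H/3 = 10.43 ft; rectangular part P₂ = K_a q H = 1763 at H/2 = 15.65 ft.
ȳ = (P₁·10.43 + P₂·15.65)/(P₁+P₂) = 10.89 ft.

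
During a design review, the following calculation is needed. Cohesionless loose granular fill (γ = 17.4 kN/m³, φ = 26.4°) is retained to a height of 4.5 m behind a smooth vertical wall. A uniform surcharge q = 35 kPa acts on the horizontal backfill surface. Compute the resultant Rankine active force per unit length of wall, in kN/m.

128 kN/m

K_a = tan²(45° − φ/2) = 0.3844.
Soil triangle: ½ K_a γ H² = 0.5×0.3844×17.4×4.5² = 67.73 kN/m.
Surcharge rectangle: K_a q H = 0.3844×35×4.5 = 60.55 kN/m.
Total = 67.73 + 60.55 = 128.3 kN/m.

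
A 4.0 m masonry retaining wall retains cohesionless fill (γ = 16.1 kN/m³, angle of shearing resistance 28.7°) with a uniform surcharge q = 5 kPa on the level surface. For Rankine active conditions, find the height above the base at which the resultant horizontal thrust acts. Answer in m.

K_a = 0.3511.
Triangular part P₁ = ½K_aγH² = 45.23 at H/3 = 1.333 m; rectangular part P₂ = K_a q H = 7.023 at H/2 = 2.000 m.
ȳ = (P₁·1.333 + P₂·2.000)/(P₁+P₂) = 1.423 m.

1.42 m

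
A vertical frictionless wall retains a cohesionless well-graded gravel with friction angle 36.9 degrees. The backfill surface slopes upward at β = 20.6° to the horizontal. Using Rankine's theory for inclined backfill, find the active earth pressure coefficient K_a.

K_a = cos β · (cos β − √(cos²β − cos²φ)) / (cos β + √(cos²β − cos²φ)).
cos β = 0.9361, cos φ = 0.7997, √(cos²β − cos²φ) = 0.4865.
K_a = 0.9361 × (0.9361 − 0.4865)/(0.9361 + 0.4865) = 0.2958.

0.296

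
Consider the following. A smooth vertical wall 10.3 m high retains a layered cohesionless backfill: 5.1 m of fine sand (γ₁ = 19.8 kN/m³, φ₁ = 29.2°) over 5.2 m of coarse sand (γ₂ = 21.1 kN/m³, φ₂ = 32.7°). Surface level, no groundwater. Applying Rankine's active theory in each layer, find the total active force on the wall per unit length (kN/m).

331 kN/m

K_a1 = tan²(45°−29.2°/2) = 0.3442; K_a2 = tan²(45°−32.7°/2) = 0.2985.
Layer 1: σ at base = K_a1 γ₁ h₁ = 34.76 kPa; P₁ = ½×34.76×5.1 = 88.63.
Layer 2: σ_v at top = γ₁h₁ = 101.0; σ_h top = K_a2×101.0 = 30.14; σ_h base = K_a2×(101.0+21.1×5.2) = 62.89.
P₂ = ½(30.14+62.89)×5.2 = 241.9. Total P_a = 88.63+241.9 = 330.5 kN/m.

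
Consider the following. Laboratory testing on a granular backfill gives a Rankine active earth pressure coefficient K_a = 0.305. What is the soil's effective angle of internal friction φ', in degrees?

32.2°

K_a = tan²(45° − φ/2) ⇒ 45° − φ/2 = arctan(√0.305) = 28.91°.
φ = 2(45° − 28.91°) = 32.18°.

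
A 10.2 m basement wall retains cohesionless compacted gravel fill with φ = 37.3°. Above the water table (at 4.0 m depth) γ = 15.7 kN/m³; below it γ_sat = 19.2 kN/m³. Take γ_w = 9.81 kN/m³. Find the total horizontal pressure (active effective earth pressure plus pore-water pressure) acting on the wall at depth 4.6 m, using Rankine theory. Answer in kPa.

K_a = (1 − sin φ)/(1 + sin φ) = 0.2453.
γ' = 19.2 − 9.81 = 9.390 kN/m³.
Effective vertical stress at 4.6 m: σ'_v = 15.7×4.0 + 9.390×0.600 = 68.43 kPa.
σ'_h = K_a σ'_v = 0.2453 × 68.43 = 16.79 kPa; u = γ_w × 0.600 = 5.886 kPa.
Total σ_h = 16.79 + 5.886 = 22.68 kPa.

22.7 kPa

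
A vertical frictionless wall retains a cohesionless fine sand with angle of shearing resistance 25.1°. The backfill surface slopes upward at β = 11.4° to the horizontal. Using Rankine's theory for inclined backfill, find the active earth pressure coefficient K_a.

K_a = cos β · (cos β − √(cos²β − cos²φ)) / (cos β + √(cos²β − cos²φ)).
cos β = 0.9803, cos φ = 0.9056, √(cos²β − cos²φ) = 0.3753.
K_a = 0.9803 × (0.9803 − 0.3753)/(0.9803 + 0.3753) = 0.4374.

0.437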